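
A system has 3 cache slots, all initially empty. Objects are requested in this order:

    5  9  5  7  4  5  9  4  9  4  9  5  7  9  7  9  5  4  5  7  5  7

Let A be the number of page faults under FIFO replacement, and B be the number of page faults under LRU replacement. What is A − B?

Under FIFO: F F . F F F F . . . . . F . . . . F F . . . → 9 faults.
Under LRU: F F . F F . F . . . . . F . . . . F . F . . → 8 faults.
A − B = 9 − 8 = 1.

1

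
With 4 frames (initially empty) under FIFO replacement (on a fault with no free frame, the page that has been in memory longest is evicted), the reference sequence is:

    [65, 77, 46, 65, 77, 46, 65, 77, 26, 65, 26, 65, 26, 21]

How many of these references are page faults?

5

65 -> fault, frames [65]
77 -> fault, frames [65, 77]
46 -> fault, frames [65, 77, 46]
65 -> hit
77 -> hit
46 -> hit
65 -> hit
77 -> hit
26 -> fault, frames [65, 77, 46, 26]
65 -> hit
26 -> hit
65 -> hit
26 -> hit
21 -> fault, evict 65, frames [77, 46, 26, 21]
Page faults: 5.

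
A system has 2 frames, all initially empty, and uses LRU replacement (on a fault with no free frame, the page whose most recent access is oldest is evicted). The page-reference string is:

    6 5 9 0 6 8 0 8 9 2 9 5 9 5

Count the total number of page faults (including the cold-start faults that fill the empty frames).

10

6: fault, frames [6]
5: fault, frames [6, 5]
9: fault, evict 6, frames [5, 9]
0: fault, evict 5, frames [9, 0]
6: fault, evict 9, frames [0, 6]
8: fault, evict 0, frames [6, 8]
0: fault, evict 6, frames [8, 0]
8: hit
9: fault, evict 0, frames [8, 9]
2: fault, evict 8, frames [9, 2]
9: hit
5: fault, evict 2, frames [9, 5]
9: hit
5: hit
Page faults: 10.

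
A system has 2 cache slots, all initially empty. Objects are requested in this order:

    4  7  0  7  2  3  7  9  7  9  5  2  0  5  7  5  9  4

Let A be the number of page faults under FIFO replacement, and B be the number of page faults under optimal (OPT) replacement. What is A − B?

2

Under FIFO: F F F . F F F F . . F F F F F . F F → 14 faults.
Under OPT: F F F . F F . F . . F F F . F . F F → 12 faults.
A − B = 14 − 12 = 2.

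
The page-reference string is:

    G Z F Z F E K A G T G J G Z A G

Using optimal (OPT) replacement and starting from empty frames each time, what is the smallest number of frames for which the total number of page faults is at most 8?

4

f=1: 16 faults
f=2: 11 faults
f=3: 9 faults
f=4: 8 faults
f=5: 8 faults
f=6: 8 faults
f=7: 8 faults
f=8: 8 faults
Smallest f with faults ≤ 8 is 4.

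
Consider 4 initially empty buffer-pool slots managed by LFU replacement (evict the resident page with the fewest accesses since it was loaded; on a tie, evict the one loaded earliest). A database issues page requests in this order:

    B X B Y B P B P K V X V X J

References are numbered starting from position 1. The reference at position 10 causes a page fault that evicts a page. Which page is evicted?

Y

pos 1: B: fault, frames {B}
pos 2: X: fault, frames {B,X}
pos 3: B: hit
pos 4: Y: fault, frames {B,X,Y}
pos 5: B: hit
pos 6: P: fault, frames {B,X,Y,P}
pos 7: B: hit
pos 8: P: hit
pos 9: K: fault, evict X, frames {B,Y,P,K}
pos 10: V: fault, evict Y, frames {B,P,K,V}
At position 10, page Y is evicted.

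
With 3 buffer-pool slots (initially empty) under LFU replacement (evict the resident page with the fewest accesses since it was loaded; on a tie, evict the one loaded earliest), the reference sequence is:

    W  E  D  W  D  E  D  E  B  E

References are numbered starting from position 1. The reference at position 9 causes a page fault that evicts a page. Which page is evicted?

W

pos 1: W -> miss, frames (W)
pos 2: E -> miss, frames (W E)
pos 3: D -> miss, frames (W E D)
pos 4: W -> hit
pos 5: D -> hit
pos 6: E -> hit
pos 7: D -> hit
pos 8: E -> hit
pos 9: B -> miss, evict W, frames (E D B)
At position 9, page W is evicted.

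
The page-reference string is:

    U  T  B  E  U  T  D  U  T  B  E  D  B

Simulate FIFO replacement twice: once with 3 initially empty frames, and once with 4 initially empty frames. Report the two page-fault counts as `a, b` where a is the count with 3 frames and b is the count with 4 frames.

9, 10

3 frames: F F F F F F F . . F F . . → 9 faults.
4 frames: F F F F . . F F F F F F . → 10 faults.
10 > 9: adding a frame increased faults — Belady's anomaly.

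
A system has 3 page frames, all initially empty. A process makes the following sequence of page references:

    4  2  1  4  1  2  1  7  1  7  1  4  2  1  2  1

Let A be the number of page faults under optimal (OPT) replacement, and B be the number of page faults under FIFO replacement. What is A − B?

-2

Under OPT: F F F . . . . F . . . . F . . . → 5 faults.
Under FIFO: F F F . . . . F . . . F F F . . → 7 faults.
A − B = 5 − 7 = -2.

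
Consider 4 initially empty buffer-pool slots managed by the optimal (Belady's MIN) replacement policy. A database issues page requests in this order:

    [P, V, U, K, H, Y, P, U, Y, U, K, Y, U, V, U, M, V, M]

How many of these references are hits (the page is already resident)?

10

P: fault, frames [P]
V: fault, frames [P, V]
U: fault, frames [P, V, U]
K: fault, frames [P, V, U, K]
H: fault, evict V, frames [P, U, K, H]
Y: fault, evict H, frames [P, U, K, Y]
P: hit
U: hit
Y: hit
U: hit
K: hit
Y: hit
U: hit
V: fault, evict Y, frames [P, U, K, V]
U: hit
M: fault, evict K, frames [P, U, V, M]
V: hit
M: hit
Hits: 10.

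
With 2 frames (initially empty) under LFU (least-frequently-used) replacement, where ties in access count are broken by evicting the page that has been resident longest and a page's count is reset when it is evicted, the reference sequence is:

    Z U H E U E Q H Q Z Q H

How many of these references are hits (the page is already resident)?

1

Z → miss, frames {Z}
U → miss, frames {Z,U}
H → miss, evict Z, frames {U,H}
E → miss, evict U, frames {H,E}
U → miss, evict H, frames {E,U}
E → hit
Q → miss, evict U, frames {E,Q}
H → miss, evict Q, frames {E,H}
Q → miss, evict H, frames {E,Q}
Z → miss, evict Q, frames {E,Z}
Q → miss, evict Z, frames {E,Q}
H → miss, evict Q, frames {E,H}
Hits: 1.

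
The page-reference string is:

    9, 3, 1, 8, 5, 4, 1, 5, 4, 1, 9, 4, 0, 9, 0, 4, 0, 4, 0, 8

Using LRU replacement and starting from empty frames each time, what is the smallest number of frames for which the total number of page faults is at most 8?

6

f=1: 20 faults
f=2: 16 faults
f=3: 10 faults
f=4: 9 faults
f=5: 9 faults
f=6: 7 faults
f=7: 7 faults
Smallest f with faults ≤ 8 is 6.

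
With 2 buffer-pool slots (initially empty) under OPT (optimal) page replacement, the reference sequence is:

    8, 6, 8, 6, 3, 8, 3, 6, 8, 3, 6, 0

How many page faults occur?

6

8 -> miss, frames [8]
6 -> miss, frames [8, 6]
8 -> hit
6 -> hit
3 -> miss, evict 6, frames [8, 3]
8 -> hit
3 -> hit
6 -> miss, evict 3, frames [8, 6]
8 -> hit
3 -> miss, evict 8, frames [6, 3]
6 -> hit
0 -> miss, evict 3, frames [6, 0]
Page faults: 6.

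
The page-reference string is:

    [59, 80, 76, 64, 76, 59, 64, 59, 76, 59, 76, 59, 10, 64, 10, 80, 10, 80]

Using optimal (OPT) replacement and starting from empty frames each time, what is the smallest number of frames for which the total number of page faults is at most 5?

4

f=1: 18 faults
f=2: 9 faults
f=3: 6 faults
f=4: 5 faults
f=5: 5 faults
Smallest f with faults ≤ 5 is 4.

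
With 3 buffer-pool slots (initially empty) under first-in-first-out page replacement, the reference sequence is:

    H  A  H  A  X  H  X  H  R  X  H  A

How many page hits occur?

H: miss, frames {H}
A: miss, frames {H,A}
H: hit
A: hit
X: miss, frames {H,A,X}
H: hit
X: hit
H: hit
R: miss, evict H, frames {A,X,R}
X: hit
H: miss, evict A, frames {X,R,H}
A: miss, evict X, frames {R,H,A}
Hits: 6.

6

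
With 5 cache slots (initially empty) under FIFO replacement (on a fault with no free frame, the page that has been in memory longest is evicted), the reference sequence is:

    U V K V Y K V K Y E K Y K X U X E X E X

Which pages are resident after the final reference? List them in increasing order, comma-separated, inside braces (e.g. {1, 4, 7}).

{E, K, U, X, Y}

U: miss, frames [U]
V: miss, frames [U, V]
K: miss, frames [U, V, K]
V: hit
Y: miss, frames [U, V, K, Y]
K: hit
V: hit
K: hit
Y: hit
E: miss, frames [U, V, K, Y, E]
K: hit
Y: hit
K: hit
X: miss, evict U, frames [V, K, Y, E, X]
U: miss, evict V, frames [K, Y, E, X, U]
X: hit
E: hit
X: hit
E: hit
X: hit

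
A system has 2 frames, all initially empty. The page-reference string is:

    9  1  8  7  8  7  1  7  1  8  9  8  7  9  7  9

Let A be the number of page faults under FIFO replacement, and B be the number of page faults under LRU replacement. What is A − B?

Under FIFO: F F F F . . F . . F F . F . . . → 8 faults.
Under LRU: F F F F . . F . . F F . F F . . → 9 faults.
A − B = 8 − 9 = -1.

-1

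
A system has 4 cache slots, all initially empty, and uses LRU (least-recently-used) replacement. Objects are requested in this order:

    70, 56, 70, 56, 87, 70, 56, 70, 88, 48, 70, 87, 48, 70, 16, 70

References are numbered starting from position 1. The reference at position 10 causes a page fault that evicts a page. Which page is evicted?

pos 1: 70: fault, frames (70)
pos 2: 56: fault, frames (70 56)
pos 3: 70: hit
pos 4: 56: hit
pos 5: 87: fault, frames (70 56 87)
pos 6: 70: hit
pos 7: 56: hit
pos 8: 70: hit
pos 9: 88: fault, frames (87 56 70 88)
pos 10: 48: fault, evict 87, frames (56 70 88 48)
At position 10, page 87 is evicted.

87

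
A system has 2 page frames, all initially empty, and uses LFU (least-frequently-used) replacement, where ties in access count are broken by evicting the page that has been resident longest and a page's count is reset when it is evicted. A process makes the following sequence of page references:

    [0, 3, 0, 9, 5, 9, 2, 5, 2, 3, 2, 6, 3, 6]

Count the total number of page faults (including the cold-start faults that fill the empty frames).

0 → fault, frames [0]
3 → fault, frames [0, 3]
0 → hit
9 → fault, evict 3, frames [0, 9]
5 → fault, evict 9, frames [0, 5]
9 → fault, evict 5, frames [0, 9]
2 → fault, evict 9, frames [0, 2]
5 → fault, evict 2, frames [0, 5]
2 → fault, evict 5, frames [0, 2]
3 → fault, evict 2, frames [0, 3]
2 → fault, evict 3, frames [0, 2]
6 → fault, evict 2, frames [0, 6]
3 → fault, evict 6, frames [0, 3]
6 → fault, evict 3, frames [0, 6]
Page faults: 13.

13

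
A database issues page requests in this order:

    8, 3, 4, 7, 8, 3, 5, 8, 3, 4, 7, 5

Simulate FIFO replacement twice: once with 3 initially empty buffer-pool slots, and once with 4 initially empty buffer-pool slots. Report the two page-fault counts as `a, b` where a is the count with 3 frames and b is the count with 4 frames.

9, 10

3 frames: F F F F F F F . . F F . → 9 faults.
4 frames: F F F F . . F F F F F F → 10 faults.
10 > 9: adding a frame increased faults — Belady's anomaly.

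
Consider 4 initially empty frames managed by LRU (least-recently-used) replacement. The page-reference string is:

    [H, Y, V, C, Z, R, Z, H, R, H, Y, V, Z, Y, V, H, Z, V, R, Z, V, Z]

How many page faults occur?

H -> fault, frames {H}
Y -> fault, frames {H,Y}
V -> fault, frames {H,Y,V}
C -> fault, frames {H,Y,V,C}
Z -> fault, evict H, frames {Y,V,C,Z}
R -> fault, evict Y, frames {V,C,Z,R}
Z -> hit
H -> fault, evict V, frames {C,R,Z,H}
R -> hit
H -> hit
Y -> fault, evict C, frames {Z,R,H,Y}
V -> fault, evict Z, frames {R,H,Y,V}
Z -> fault, evict R, frames {H,Y,V,Z}
Y -> hit
V -> hit
H -> hit
Z -> hit
V -> hit
R -> fault, evict Y, frames {H,Z,V,R}
Z -> hit
V -> hit
Z -> hit
Page faults: 11.

11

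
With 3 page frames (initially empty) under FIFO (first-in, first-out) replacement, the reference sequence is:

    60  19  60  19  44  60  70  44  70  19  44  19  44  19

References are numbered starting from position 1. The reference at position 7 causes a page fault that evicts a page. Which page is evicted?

60

pos 1: 60 -> fault, frames {60}
pos 2: 19 -> fault, frames {60,19}
pos 3: 60 -> hit
pos 4: 19 -> hit
pos 5: 44 -> fault, frames {60,19,44}
pos 6: 60 -> hit
pos 7: 70 -> fault, evict 60, frames {19,44,70}
At position 7, page 60 is evicted.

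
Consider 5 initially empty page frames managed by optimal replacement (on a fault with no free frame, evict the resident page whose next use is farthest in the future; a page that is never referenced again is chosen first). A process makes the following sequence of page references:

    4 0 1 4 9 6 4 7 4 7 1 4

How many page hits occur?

4: miss, frames [4]
0: miss, frames [4, 0]
1: miss, frames [4, 0, 1]
4: hit
9: miss, frames [4, 0, 1, 9]
6: miss, frames [4, 0, 1, 9, 6]
4: hit
7: miss, evict 6, frames [4, 0, 1, 9, 7]
4: hit
7: hit
1: hit
4: hit
Hits: 6.

6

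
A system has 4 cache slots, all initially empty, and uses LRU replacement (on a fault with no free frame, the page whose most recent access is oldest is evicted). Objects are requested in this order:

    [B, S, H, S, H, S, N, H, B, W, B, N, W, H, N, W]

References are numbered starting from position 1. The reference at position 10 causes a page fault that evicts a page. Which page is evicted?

pos 1: B -> miss, frames [B]
pos 2: S -> miss, frames [B, S]
pos 3: H -> miss, frames [B, S, H]
pos 4: S -> hit
pos 5: H -> hit
pos 6: S -> hit
pos 7: N -> miss, frames [B, H, S, N]
pos 8: H -> hit
pos 9: B -> hit
pos 10: W -> miss, evict S, frames [N, H, B, W]
At position 10, page S is evicted.

S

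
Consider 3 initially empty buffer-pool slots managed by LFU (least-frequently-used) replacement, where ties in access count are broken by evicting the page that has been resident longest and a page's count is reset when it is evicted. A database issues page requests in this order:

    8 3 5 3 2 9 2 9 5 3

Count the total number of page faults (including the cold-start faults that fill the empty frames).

8 -> miss, frames [8]
3 -> miss, frames [8, 3]
5 -> miss, frames [8, 3, 5]
3 -> hit
2 -> miss, evict 8, frames [3, 5, 2]
9 -> miss, evict 5, frames [3, 2, 9]
2 -> hit
9 -> hit
5 -> miss, evict 3, frames [2, 9, 5]
3 -> miss, evict 5, frames [2, 9, 3]
Page faults: 7.

7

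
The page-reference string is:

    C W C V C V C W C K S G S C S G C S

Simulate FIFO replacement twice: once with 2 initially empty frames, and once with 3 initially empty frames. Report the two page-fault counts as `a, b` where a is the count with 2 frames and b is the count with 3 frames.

13, 7

2 frames: F F . F F . . F . F F F . F F F F F → 13 faults.
3 frames: F F . F . . . . . F F F . F . . . . → 7 faults.
7 < 13: adding a frame reduced faults, as is typical.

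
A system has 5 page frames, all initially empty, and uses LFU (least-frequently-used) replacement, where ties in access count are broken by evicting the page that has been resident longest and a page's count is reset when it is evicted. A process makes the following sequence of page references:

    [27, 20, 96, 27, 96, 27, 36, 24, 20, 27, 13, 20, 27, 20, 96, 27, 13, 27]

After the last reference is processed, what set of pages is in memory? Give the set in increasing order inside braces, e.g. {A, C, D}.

{13, 20, 24, 27, 96}

27: fault, frames (27)
20: fault, frames (27 20)
96: fault, frames (27 20 96)
27: hit
96: hit
27: hit
36: fault, frames (27 20 96 36)
24: fault, frames (27 20 96 36 24)
20: hit
27: hit
13: fault, evict 36, frames (27 20 96 24 13)
20: hit
27: hit
20: hit
96: hit
27: hit
13: hit
27: hit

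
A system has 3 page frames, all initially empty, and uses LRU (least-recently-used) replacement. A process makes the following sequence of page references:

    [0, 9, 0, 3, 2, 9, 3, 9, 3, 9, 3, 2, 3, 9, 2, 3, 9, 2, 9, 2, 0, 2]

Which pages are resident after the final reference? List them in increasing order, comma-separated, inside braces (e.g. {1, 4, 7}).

0: fault, frames (0)
9: fault, frames (0 9)
0: hit
3: fault, frames (9 0 3)
2: fault, evict 9, frames (0 3 2)
9: fault, evict 0, frames (3 2 9)
3: hit
9: hit
3: hit
9: hit
3: hit
2: hit
3: hit
9: hit
2: hit
3: hit
9: hit
2: hit
9: hit
2: hit
0: fault, evict 3, frames (9 2 0)
2: hit

{0, 2, 9}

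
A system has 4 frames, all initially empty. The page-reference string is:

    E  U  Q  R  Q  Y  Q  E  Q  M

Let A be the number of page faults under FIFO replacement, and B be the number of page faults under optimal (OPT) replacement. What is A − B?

Under FIFO: F F F F . F . F . F → 7 faults.
Under OPT: F F F F . F . . . F → 6 faults.
A − B = 7 − 6 = 1.

1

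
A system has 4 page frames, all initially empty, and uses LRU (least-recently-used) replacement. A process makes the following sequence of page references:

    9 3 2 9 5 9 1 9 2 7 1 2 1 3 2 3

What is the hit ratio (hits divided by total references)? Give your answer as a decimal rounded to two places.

9: miss, frames {9}
3: miss, frames {9,3}
2: miss, frames {9,3,2}
9: hit
5: miss, frames {3,2,9,5}
9: hit
1: miss, evict 3, frames {2,5,9,1}
9: hit
2: hit
7: miss, evict 5, frames {1,9,2,7}
1: hit
2: hit
1: hit
3: miss, evict 9, frames {7,2,1,3}
2: hit
3: hit
Hits: 9 of 16 references → 9/16 = 0.5625.

0.56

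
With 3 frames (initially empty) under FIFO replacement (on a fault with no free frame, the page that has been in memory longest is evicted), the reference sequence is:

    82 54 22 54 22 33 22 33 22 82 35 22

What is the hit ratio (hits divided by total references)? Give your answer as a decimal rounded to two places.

82 → fault, frames {82}
54 → fault, frames {82,54}
22 → fault, frames {82,54,22}
54 → hit
22 → hit
33 → fault, evict 82, frames {54,22,33}
22 → hit
33 → hit
22 → hit
82 → fault, evict 54, frames {22,33,82}
35 → fault, evict 22, frames {33,82,35}
22 → fault, evict 33, frames {82,35,22}
Hits: 5 of 12 references → 5/12 = 0.4167.

0.42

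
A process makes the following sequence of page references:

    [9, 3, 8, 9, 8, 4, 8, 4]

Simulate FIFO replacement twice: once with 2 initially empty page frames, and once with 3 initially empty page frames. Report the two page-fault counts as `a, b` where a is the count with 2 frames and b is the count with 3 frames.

2 frames: F F F F . F F . → 6 faults.
3 frames: F F F . . F . . → 4 faults.
4 < 6: adding a frame reduced faults, as is typical.

6, 4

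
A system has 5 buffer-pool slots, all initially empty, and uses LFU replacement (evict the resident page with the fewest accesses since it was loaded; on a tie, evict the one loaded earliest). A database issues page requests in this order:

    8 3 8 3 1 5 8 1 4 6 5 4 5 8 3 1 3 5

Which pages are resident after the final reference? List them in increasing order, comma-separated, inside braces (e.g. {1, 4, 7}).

8: miss, frames (8)
3: miss, frames (8 3)
8: hit
3: hit
1: miss, frames (8 3 1)
5: miss, frames (8 3 1 5)
8: hit
1: hit
4: miss, frames (8 3 1 5 4)
6: miss, evict 5, frames (8 3 1 4 6)
5: miss, evict 4, frames (8 3 1 6 5)
4: miss, evict 6, frames (8 3 1 5 4)
5: hit
8: hit
3: hit
1: hit
3: hit
5: hit

{1, 3, 4, 5, 8}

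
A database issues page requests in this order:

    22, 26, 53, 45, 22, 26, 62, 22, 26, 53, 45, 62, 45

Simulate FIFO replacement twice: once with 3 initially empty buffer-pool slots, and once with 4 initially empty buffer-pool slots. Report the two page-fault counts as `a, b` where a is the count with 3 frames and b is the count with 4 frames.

9, 10

3 frames: F F F F F F F . . F F . . → 9 faults.
4 frames: F F F F . . F F F F F F . → 10 faults.
10 > 9: adding a frame increased faults — Belady's anomaly.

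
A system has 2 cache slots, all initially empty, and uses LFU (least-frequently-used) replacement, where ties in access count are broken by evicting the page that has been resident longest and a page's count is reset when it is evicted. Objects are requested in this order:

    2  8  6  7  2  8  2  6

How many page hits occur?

1

2: miss, frames {2}
8: miss, frames {2,8}
6: miss, evict 2, frames {8,6}
7: miss, evict 8, frames {6,7}
2: miss, evict 6, frames {7,2}
8: miss, evict 7, frames {2,8}
2: hit
6: miss, evict 8, frames {2,6}
Hits: 1.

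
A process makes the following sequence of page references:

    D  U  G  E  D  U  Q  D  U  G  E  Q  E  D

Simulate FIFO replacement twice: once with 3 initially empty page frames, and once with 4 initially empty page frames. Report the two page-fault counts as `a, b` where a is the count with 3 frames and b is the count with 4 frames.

10, 11

3 frames: F F F F F F F . . F F . . F → 10 faults.
4 frames: F F F F . . F F F F F F . F → 11 faults.
11 > 10: adding a frame increased faults — Belady's anomaly.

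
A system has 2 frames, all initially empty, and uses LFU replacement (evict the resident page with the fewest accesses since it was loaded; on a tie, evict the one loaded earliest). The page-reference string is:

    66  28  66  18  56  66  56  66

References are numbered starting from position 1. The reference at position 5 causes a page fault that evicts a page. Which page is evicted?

pos 1: 66 → fault, frames [66]
pos 2: 28 → fault, frames [66, 28]
pos 3: 66 → hit
pos 4: 18 → fault, evict 28, frames [66, 18]
pos 5: 56 → fault, evict 18, frames [66, 56]
At position 5, page 18 is evicted.

18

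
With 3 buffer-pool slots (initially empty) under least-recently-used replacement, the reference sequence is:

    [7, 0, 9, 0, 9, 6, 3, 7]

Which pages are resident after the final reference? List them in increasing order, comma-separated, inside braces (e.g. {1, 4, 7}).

7 → fault, frames [7]
0 → fault, frames [7, 0]
9 → fault, frames [7, 0, 9]
0 → hit
9 → hit
6 → fault, evict 7, frames [0, 9, 6]
3 → fault, evict 0, frames [9, 6, 3]
7 → fault, evict 9, frames [6, 3, 7]

{3, 6, 7}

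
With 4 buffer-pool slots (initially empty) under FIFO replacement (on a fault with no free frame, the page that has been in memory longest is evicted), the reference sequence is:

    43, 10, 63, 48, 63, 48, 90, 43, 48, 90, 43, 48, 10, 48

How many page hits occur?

43: miss, frames (43)
10: miss, frames (43 10)
63: miss, frames (43 10 63)
48: miss, frames (43 10 63 48)
63: hit
48: hit
90: miss, evict 43, frames (10 63 48 90)
43: miss, evict 10, frames (63 48 90 43)
48: hit
90: hit
43: hit
48: hit
10: miss, evict 63, frames (48 90 43 10)
48: hit
Hits: 7.

7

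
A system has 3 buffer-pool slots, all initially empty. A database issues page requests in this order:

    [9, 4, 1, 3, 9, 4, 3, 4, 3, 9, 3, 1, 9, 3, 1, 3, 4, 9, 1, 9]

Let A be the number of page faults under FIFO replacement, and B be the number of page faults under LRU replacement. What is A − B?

-1

Under FIFO: F F F F F F . . . . . F . F . . . F . . → 9 faults.
Under LRU: F F F F F F . . . . . F . . . . F F F . → 10 faults.
A − B = 9 − 10 = -1.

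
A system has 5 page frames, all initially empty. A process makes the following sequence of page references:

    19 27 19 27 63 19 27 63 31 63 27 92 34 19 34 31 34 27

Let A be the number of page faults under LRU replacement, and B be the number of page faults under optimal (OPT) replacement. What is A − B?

Under LRU: F F . . F . . . F . . F F F . F . . → 8 faults.
Under OPT: F F . . F . . . F . . F F . . . . . → 6 faults.
A − B = 8 − 6 = 2.

2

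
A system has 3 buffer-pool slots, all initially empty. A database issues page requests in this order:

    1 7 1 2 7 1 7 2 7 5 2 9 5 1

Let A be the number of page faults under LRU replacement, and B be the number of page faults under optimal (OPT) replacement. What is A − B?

Under LRU: F F . F . . . . . F . F . F → 6 faults.
Under OPT: F F . F . . . . . F . F . . → 5 faults.
A − B = 6 − 5 = 1.

1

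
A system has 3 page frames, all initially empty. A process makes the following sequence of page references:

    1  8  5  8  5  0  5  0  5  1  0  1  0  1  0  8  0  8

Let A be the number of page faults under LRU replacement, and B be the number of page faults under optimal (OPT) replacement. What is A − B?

Under LRU: F F F . . F . . . F . . . . . F . . → 6 faults.
Under OPT: F F F . . F . . . . . . . . . F . . → 5 faults.
A − B = 6 − 5 = 1.

1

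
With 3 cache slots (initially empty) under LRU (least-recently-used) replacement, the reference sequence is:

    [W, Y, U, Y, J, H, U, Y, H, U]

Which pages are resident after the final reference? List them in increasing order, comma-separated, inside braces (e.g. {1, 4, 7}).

W → miss, frames (W)
Y → miss, frames (W Y)
U → miss, frames (W Y U)
Y → hit
J → miss, evict W, frames (U Y J)
H → miss, evict U, frames (Y J H)
U → miss, evict Y, frames (J H U)
Y → miss, evict J, frames (H U Y)
H → hit
U → hit

{H, U, Y}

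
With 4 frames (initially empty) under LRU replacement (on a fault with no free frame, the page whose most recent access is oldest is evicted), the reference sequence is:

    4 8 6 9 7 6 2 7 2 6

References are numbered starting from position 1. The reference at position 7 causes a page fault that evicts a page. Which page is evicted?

8

pos 1: 4 -> miss, frames {4}
pos 2: 8 -> miss, frames {4,8}
pos 3: 6 -> miss, frames {4,8,6}
pos 4: 9 -> miss, frames {4,8,6,9}
pos 5: 7 -> miss, evict 4, frames {8,6,9,7}
pos 6: 6 -> hit
pos 7: 2 -> miss, evict 8, frames {9,7,6,2}
At position 7, page 8 is evicted.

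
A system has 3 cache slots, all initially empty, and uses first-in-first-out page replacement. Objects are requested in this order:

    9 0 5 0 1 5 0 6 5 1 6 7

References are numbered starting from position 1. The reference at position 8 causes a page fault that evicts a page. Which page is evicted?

pos 1: 9: miss, frames (9)
pos 2: 0: miss, frames (9 0)
pos 3: 5: miss, frames (9 0 5)
pos 4: 0: hit
pos 5: 1: miss, evict 9, frames (0 5 1)
pos 6: 5: hit
pos 7: 0: hit
pos 8: 6: miss, evict 0, frames (5 1 6)
At position 8, page 0 is evicted.

0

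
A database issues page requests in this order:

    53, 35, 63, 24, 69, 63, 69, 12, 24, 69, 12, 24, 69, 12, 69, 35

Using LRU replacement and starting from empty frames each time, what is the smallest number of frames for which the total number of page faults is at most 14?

2

f=1: 16 faults
f=2: 14 faults
f=3: 8 faults
f=4: 7 faults
f=5: 6 faults
f=6: 6 faults
Smallest f with faults ≤ 14 is 2.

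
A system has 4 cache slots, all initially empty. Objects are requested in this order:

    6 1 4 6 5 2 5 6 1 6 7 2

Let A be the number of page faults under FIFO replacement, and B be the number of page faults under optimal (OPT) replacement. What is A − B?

2

Under FIFO: F F F . F F . F F . F . → 8 faults.
Under OPT: F F F . F F . . . . F . → 6 faults.
A − B = 8 − 6 = 2.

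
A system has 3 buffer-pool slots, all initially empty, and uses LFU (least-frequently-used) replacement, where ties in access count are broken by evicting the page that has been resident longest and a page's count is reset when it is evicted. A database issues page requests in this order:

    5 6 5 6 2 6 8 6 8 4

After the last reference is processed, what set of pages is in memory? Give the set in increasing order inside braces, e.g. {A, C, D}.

{4, 6, 8}

5: miss, frames {5}
6: miss, frames {5,6}
5: hit
6: hit
2: miss, frames {5,6,2}
6: hit
8: miss, evict 2, frames {5,6,8}
6: hit
8: hit
4: miss, evict 5, frames {6,8,4}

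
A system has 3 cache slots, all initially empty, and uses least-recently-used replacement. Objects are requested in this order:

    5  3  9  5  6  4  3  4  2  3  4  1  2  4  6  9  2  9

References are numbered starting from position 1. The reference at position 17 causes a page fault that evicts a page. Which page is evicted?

4

pos 1: 5: miss, frames {5}
pos 2: 3: miss, frames {5,3}
pos 3: 9: miss, frames {5,3,9}
pos 4: 5: hit
pos 5: 6: miss, evict 3, frames {9,5,6}
pos 6: 4: miss, evict 9, frames {5,6,4}
pos 7: 3: miss, evict 5, frames {6,4,3}
pos 8: 4: hit
pos 9: 2: miss, evict 6, frames {3,4,2}
pos 10: 3: hit
pos 11: 4: hit
pos 12: 1: miss, evict 2, frames {3,4,1}
pos 13: 2: miss, evict 3, frames {4,1,2}
pos 14: 4: hit
pos 15: 6: miss, evict 1, frames {2,4,6}
pos 16: 9: miss, evict 2, frames {4,6,9}
pos 17: 2: miss, evict 4, frames {6,9,2}
At position 17, page 4 is evicted.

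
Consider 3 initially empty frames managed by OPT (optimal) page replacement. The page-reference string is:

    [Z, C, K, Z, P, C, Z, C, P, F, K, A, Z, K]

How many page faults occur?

Z: fault, frames [Z]
C: fault, frames [Z, C]
K: fault, frames [Z, C, K]
Z: hit
P: fault, evict K, frames [Z, C, P]
C: hit
Z: hit
C: hit
P: hit
F: fault, evict P, frames [Z, C, F]
K: fault, evict F, frames [Z, C, K]
A: fault, evict C, frames [Z, K, A]
Z: hit
K: hit
Page faults: 7.

7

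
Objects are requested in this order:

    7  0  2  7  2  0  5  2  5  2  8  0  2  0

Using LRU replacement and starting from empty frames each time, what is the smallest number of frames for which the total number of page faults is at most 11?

f=1: 14 faults
f=2: 10 faults
f=3: 6 faults
f=4: 5 faults
f=5: 5 faults
Smallest f with faults ≤ 11 is 2.

2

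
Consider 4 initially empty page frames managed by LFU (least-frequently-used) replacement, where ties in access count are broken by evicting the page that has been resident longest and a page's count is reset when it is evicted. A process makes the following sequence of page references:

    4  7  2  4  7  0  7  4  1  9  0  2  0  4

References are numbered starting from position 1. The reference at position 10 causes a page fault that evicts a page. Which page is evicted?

0

pos 1: 4 -> miss, frames {4}
pos 2: 7 -> miss, frames {4,7}
pos 3: 2 -> miss, frames {4,7,2}
pos 4: 4 -> hit
pos 5: 7 -> hit
pos 6: 0 -> miss, frames {4,7,2,0}
pos 7: 7 -> hit
pos 8: 4 -> hit
pos 9: 1 -> miss, evict 2, frames {4,7,0,1}
pos 10: 9 -> miss, evict 0, frames {4,7,1,9}
At position 10, page 0 is evicted.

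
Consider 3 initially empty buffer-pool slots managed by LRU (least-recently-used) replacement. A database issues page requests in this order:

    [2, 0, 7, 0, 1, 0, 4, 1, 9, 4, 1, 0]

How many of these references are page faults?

7

2 → miss, frames {2}
0 → miss, frames {2,0}
7 → miss, frames {2,0,7}
0 → hit
1 → miss, evict 2, frames {7,0,1}
0 → hit
4 → miss, evict 7, frames {1,0,4}
1 → hit
9 → miss, evict 0, frames {4,1,9}
4 → hit
1 → hit
0 → miss, evict 9, frames {4,1,0}
Page faults: 7.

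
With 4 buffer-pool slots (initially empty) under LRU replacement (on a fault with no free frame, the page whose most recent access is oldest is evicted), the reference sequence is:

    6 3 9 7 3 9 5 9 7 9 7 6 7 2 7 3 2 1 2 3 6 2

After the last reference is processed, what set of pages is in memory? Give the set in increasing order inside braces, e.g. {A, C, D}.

{1, 2, 3, 6}

6: fault, frames (6)
3: fault, frames (6 3)
9: fault, frames (6 3 9)
7: fault, frames (6 3 9 7)
3: hit
9: hit
5: fault, evict 6, frames (7 3 9 5)
9: hit
7: hit
9: hit
7: hit
6: fault, evict 3, frames (5 9 7 6)
7: hit
2: fault, evict 5, frames (9 6 7 2)
7: hit
3: fault, evict 9, frames (6 2 7 3)
2: hit
1: fault, evict 6, frames (7 3 2 1)
2: hit
3: hit
6: fault, evict 7, frames (1 2 3 6)
2: hit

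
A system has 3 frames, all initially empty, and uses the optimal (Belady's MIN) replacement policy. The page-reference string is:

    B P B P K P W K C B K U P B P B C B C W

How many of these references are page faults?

8

B → miss, frames [B]
P → miss, frames [B, P]
B → hit
P → hit
K → miss, frames [B, P, K]
P → hit
W → miss, evict P, frames [B, K, W]
K → hit
C → miss, evict W, frames [B, K, C]
B → hit
K → hit
U → miss, evict K, frames [B, C, U]
P → miss, evict U, frames [B, C, P]
B → hit
P → hit
B → hit
C → hit
B → hit
C → hit
W → miss, evict P, frames [B, C, W]
Page faults: 8.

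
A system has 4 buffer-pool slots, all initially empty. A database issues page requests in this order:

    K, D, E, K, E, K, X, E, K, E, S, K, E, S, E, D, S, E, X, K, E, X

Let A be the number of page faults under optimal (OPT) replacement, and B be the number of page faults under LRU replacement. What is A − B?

-2

Under OPT: F F F . . . F . . . F . . . . . . . F . . . → 6 faults.
Under LRU: F F F . . . F . . . F . . . . F . . F F . . → 8 faults.
A − B = 6 − 8 = -2.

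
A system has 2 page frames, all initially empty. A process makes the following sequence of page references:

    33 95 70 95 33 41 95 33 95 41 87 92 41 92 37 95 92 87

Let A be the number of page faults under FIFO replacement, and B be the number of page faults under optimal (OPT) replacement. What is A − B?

3

Under FIFO: F F F . F F F F . F F F F . F F F F → 15 faults.
Under OPT: F F F . F F . F . F F F . . F F . F → 12 faults.
A − B = 15 − 12 = 3.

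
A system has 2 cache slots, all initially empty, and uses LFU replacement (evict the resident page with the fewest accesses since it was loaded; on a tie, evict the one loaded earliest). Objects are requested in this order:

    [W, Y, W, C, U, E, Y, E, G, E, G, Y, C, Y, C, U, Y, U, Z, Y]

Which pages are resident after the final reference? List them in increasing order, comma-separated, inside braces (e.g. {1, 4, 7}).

{W, Y}

W: miss, frames (W)
Y: miss, frames (W Y)
W: hit
C: miss, evict Y, frames (W C)
U: miss, evict C, frames (W U)
E: miss, evict U, frames (W E)
Y: miss, evict E, frames (W Y)
E: miss, evict Y, frames (W E)
G: miss, evict E, frames (W G)
E: miss, evict G, frames (W E)
G: miss, evict E, frames (W G)
Y: miss, evict G, frames (W Y)
C: miss, evict Y, frames (W C)
Y: miss, evict C, frames (W Y)
C: miss, evict Y, frames (W C)
U: miss, evict C, frames (W U)
Y: miss, evict U, frames (W Y)
U: miss, evict Y, frames (W U)
Z: miss, evict U, frames (W Z)
Y: miss, evict Z, frames (W Y)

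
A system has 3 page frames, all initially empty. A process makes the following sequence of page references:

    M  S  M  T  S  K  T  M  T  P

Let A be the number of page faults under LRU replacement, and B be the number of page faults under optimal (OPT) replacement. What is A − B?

1

Under LRU: F F . F . F . F . F → 6 faults.
Under OPT: F F . F . F . . . F → 5 faults.
A − B = 6 − 5 = 1.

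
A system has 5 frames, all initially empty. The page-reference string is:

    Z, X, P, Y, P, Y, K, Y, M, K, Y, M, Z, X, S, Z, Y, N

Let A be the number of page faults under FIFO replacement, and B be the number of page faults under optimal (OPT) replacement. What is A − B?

Under FIFO: F F F F . . F . F . . . F F F . F F → 11 faults.
Under OPT: F F F F . . F . F . . . . . F . . F → 8 faults.
A − B = 11 − 8 = 3.

3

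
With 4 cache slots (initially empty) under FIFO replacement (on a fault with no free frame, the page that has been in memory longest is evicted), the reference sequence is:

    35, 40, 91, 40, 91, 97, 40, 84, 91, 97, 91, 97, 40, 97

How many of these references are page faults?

5

35 → fault, frames [35]
40 → fault, frames [35, 40]
91 → fault, frames [35, 40, 91]
40 → hit
91 → hit
97 → fault, frames [35, 40, 91, 97]
40 → hit
84 → fault, evict 35, frames [40, 91, 97, 84]
91 → hit
97 → hit
91 → hit
97 → hit
40 → hit
97 → hit
Page faults: 5.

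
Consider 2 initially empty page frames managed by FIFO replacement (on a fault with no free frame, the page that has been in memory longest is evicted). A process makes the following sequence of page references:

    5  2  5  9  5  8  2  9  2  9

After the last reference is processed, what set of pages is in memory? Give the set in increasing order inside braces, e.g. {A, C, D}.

5 -> fault, frames {5}
2 -> fault, frames {5,2}
5 -> hit
9 -> fault, evict 5, frames {2,9}
5 -> fault, evict 2, frames {9,5}
8 -> fault, evict 9, frames {5,8}
2 -> fault, evict 5, frames {8,2}
9 -> fault, evict 8, frames {2,9}
2 -> hit
9 -> hit

{2, 9}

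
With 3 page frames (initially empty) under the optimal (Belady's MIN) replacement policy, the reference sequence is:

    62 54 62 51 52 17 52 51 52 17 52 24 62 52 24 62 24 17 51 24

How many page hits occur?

11

62 -> fault, frames [62]
54 -> fault, frames [62, 54]
62 -> hit
51 -> fault, frames [62, 54, 51]
52 -> fault, evict 54, frames [62, 51, 52]
17 -> fault, evict 62, frames [51, 52, 17]
52 -> hit
51 -> hit
52 -> hit
17 -> hit
52 -> hit
24 -> fault, evict 51, frames [52, 17, 24]
62 -> fault, evict 17, frames [52, 24, 62]
52 -> hit
24 -> hit
62 -> hit
24 -> hit
17 -> fault, evict 62, frames [52, 24, 17]
51 -> fault, evict 17, frames [52, 24, 51]
24 -> hit
Hits: 11.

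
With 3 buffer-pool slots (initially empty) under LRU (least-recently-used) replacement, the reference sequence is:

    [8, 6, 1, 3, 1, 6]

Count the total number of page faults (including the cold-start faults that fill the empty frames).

4

8 → fault, frames [8]
6 → fault, frames [8, 6]
1 → fault, frames [8, 6, 1]
3 → fault, evict 8, frames [6, 1, 3]
1 → hit
6 → hit
Page faults: 4.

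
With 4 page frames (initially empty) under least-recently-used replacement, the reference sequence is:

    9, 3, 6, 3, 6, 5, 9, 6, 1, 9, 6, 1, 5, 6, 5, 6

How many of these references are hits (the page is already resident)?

9 -> fault, frames [9]
3 -> fault, frames [9, 3]
6 -> fault, frames [9, 3, 6]
3 -> hit
6 -> hit
5 -> fault, frames [9, 3, 6, 5]
9 -> hit
6 -> hit
1 -> fault, evict 3, frames [5, 9, 6, 1]
9 -> hit
6 -> hit
1 -> hit
5 -> hit
6 -> hit
5 -> hit
6 -> hit
Hits: 11.

11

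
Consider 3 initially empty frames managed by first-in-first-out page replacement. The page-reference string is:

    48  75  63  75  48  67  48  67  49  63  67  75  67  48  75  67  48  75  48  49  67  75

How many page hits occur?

9

48 → fault, frames (48)
75 → fault, frames (48 75)
63 → fault, frames (48 75 63)
75 → hit
48 → hit
67 → fault, evict 48, frames (75 63 67)
48 → fault, evict 75, frames (63 67 48)
67 → hit
49 → fault, evict 63, frames (67 48 49)
63 → fault, evict 67, frames (48 49 63)
67 → fault, evict 48, frames (49 63 67)
75 → fault, evict 49, frames (63 67 75)
67 → hit
48 → fault, evict 63, frames (67 75 48)
75 → hit
67 → hit
48 → hit
75 → hit
48 → hit
49 → fault, evict 67, frames (75 48 49)
67 → fault, evict 75, frames (48 49 67)
75 → fault, evict 48, frames (49 67 75)
Hits: 9.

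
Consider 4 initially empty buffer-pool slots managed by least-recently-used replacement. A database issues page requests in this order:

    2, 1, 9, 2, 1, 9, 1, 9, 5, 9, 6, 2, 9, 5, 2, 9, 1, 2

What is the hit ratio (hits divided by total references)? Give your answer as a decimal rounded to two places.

0.61

2 → fault, frames (2)
1 → fault, frames (2 1)
9 → fault, frames (2 1 9)
2 → hit
1 → hit
9 → hit
1 → hit
9 → hit
5 → fault, frames (2 1 9 5)
9 → hit
6 → fault, evict 2, frames (1 5 9 6)
2 → fault, evict 1, frames (5 9 6 2)
9 → hit
5 → hit
2 → hit
9 → hit
1 → fault, evict 6, frames (5 2 9 1)
2 → hit
Hits: 11 of 18 references → 11/18 = 0.6111.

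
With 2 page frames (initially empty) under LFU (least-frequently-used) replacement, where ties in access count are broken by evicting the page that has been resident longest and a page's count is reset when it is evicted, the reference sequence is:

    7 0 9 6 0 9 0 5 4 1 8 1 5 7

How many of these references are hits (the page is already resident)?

7: miss, frames (7)
0: miss, frames (7 0)
9: miss, evict 7, frames (0 9)
6: miss, evict 0, frames (9 6)
0: miss, evict 9, frames (6 0)
9: miss, evict 6, frames (0 9)
0: hit
5: miss, evict 9, frames (0 5)
4: miss, evict 5, frames (0 4)
1: miss, evict 4, frames (0 1)
8: miss, evict 1, frames (0 8)
1: miss, evict 8, frames (0 1)
5: miss, evict 1, frames (0 5)
7: miss, evict 5, frames (0 7)
Hits: 1.

1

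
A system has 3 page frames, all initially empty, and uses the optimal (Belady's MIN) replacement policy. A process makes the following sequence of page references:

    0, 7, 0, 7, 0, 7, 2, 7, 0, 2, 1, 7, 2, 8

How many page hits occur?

9

0 → fault, frames {0}
7 → fault, frames {0,7}
0 → hit
7 → hit
0 → hit
7 → hit
2 → fault, frames {0,7,2}
7 → hit
0 → hit
2 → hit
1 → fault, evict 0, frames {7,2,1}
7 → hit
2 → hit
8 → fault, evict 1, frames {7,2,8}
Hits: 9.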